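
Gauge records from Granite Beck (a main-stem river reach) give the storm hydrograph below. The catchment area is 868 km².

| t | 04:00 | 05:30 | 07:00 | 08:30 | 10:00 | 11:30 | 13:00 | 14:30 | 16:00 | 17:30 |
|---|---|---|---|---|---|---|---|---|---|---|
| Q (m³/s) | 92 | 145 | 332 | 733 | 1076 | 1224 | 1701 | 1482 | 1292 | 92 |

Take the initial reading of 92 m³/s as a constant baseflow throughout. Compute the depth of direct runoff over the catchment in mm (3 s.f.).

d ≈ 45.1 mm

Direct runoff: 0.0, 53.0, 240.0, 641.0, 984.0, 1132.0, 1609.0, 1390.0, 1200.0, 0.0 m³/s; ΣQ_DR = 7249 m³/s.
V = ΣQ_DR · Δt = 7249 × 5400 s = 3.914 × 10^7 m³.
Over A = 868 km², depth = V / A = 45.1 mm.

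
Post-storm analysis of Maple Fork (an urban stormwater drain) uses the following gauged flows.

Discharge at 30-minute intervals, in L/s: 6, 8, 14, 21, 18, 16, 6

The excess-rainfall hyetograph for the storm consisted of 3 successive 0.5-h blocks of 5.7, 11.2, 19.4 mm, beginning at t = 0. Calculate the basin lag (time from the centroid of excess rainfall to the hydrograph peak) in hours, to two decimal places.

Centroid of excess rainfall: t_c = Σ P_i·t̄_i / ΣP_i = 0.9387 h (block centres at 0.25, 0.75, 1.25 h).
Hydrograph peak occurs at t = 1.5 h, so basin lag t_L = 1.5 − 0.9387 = 0.56 h.

t_L ≈ 0.56 h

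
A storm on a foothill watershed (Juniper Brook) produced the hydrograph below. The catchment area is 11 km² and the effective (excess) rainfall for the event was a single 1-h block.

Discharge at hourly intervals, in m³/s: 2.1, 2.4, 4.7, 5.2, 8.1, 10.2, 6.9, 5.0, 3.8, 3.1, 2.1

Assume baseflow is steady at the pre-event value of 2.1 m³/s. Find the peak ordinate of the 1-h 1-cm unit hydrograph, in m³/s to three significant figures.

Direct runoff: 0.0, 0.3, 2.6, 3.1, 6.0, 8.1, 4.8, 2.9, 1.7, 1.0, 0.0 m³/s; ΣQ_DR = 30.50 m³/s, peak = 8.1 m³/s.
Runoff depth d = ΣQ_DR·Δt / A = 30.50 × 3600 / (11 km²) = 9.982 mm.
The 1-cm UH is the DRH scaled by (10 mm)/d, so U_p = 8.1 × 10/9.982 = 8.11 m³/s.

U_p ≈ 8.11 m³/s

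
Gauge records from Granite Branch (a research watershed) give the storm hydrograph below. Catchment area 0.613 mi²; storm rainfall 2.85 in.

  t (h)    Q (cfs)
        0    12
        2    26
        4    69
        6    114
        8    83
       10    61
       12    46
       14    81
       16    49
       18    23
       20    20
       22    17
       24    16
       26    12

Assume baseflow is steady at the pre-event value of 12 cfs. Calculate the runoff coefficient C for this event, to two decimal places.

C ≈ 0.82

ΣQ_DR = 461.0 cfs; V = ΣQ_DR·Δt = 3.319 × 10^6 ft³.
Runoff depth d = V / A = 2.331 in.
C = d / P = 2.331 / 2.85 = 0.82.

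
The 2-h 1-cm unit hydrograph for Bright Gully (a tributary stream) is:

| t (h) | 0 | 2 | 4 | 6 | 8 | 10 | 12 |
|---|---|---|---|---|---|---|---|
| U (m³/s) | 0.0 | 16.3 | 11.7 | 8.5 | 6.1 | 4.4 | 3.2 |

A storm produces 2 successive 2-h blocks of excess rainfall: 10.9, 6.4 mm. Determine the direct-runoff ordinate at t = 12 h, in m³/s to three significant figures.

Q ≈ 6.30 m³/s

By discrete convolution, Q_j = Σ (P_i / 10 mm) · U_{j−i}.
At t = 12 h (j=6): Q = (10.9/10)·3.2 + (6.4/10)·4.4 = 6.30 m³/s.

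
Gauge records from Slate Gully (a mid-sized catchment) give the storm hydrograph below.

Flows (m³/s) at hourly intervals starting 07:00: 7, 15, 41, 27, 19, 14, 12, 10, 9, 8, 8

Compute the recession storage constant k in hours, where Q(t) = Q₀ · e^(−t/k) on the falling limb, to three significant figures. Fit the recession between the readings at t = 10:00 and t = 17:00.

On the falling limb, Q drops from 27 to 8 m³/s between t = 10:00 and t = 17:00 (Δt = 7 h).
k = −Δt / ln(Q₂/Q₁) = −7 / ln(8/27) = 5.75 h.

k ≈ 5.75 h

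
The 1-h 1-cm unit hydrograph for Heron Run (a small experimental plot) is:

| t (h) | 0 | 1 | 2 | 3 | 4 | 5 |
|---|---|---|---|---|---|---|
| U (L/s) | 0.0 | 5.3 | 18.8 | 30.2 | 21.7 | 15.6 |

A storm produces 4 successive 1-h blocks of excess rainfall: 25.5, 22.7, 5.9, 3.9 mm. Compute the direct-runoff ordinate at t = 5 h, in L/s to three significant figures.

By discrete convolution, Q_j = Σ (P_i / 10 mm) · U_{j−i}.
At t = 5 h (j=5): Q = (25.5/10)·15.6 + (22.7/10)·21.7 + (5.9/10)·30.2 + (3.9/10)·18.8 = 114 L/s.

Q ≈ 114 L/s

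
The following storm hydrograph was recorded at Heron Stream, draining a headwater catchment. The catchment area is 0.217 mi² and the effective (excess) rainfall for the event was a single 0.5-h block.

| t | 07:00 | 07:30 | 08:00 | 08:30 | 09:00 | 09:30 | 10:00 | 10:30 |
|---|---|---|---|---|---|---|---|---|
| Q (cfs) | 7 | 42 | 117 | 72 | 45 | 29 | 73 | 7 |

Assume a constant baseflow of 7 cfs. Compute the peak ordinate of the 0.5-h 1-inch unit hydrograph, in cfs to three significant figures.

Direct runoff: 0.0, 35.0, 110.0, 65.0, 38.0, 22.0, 66.0, 0.0 cfs; ΣQ_DR = 336.0 cfs, peak = 110.0 cfs.
Runoff depth d = ΣQ_DR·Δt / A = 336.0 × 1800 / (0.217 mi²) = 1.200 in.
The 1-inch UH is the DRH scaled by (1 in)/d, so U_p = 110.0 × 1/1.200 = 91.7 cfs.

U_p ≈ 91.7 cfs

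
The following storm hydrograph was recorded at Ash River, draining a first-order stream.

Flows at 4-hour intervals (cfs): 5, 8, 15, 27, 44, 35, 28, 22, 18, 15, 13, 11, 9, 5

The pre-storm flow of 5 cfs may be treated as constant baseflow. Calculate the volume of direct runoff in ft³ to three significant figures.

Direct-runoff ordinates (Q − Q_b): 0.0, 3.0, 10.0, 22.0, 39.0, 30.0, 23.0, 17.0, 13.0, 10.0, 8.0, 6.0, 4.0, 0.0 cfs.
ΣQ_DR = 185.0 cfs.
With Δt = 4 h = 14400 s, V = ΣQ_DR · Δt = 185.0 × 14400 = 2.66 × 10^6 ft³.

V ≈ 2.66 × 10^6 ft³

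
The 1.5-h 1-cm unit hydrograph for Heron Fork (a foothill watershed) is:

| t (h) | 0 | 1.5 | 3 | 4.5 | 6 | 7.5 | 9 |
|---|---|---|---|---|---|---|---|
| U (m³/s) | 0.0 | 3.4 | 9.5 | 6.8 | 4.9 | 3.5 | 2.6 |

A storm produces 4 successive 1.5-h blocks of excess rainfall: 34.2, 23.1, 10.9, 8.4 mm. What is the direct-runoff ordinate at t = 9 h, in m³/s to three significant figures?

Q ≈ 28.0 m³/s

By discrete convolution, Q_j = Σ (P_i / 10 mm) · U_{j−i}.
At t = 9 h (j=6): Q = (34.2/10)·2.6 + (23.1/10)·3.5 + (10.9/10)·4.9 + (8.4/10)·6.8 = 28.0 m³/s.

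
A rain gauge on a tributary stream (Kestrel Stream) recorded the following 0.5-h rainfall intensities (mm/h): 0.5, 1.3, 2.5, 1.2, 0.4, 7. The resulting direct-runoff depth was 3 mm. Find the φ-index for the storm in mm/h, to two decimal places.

φ ≈ 1.75 mm/h

Only the 2 blocks with intensity above φ contribute runoff: 2.5, 7 mm/h.
Σ(I−φ)·Δt = d  ⇒  (2.5+7 − 2φ)·0.5 = 3
φ = (9.500 − 3/0.5) / 2 = 1.75 mm/h.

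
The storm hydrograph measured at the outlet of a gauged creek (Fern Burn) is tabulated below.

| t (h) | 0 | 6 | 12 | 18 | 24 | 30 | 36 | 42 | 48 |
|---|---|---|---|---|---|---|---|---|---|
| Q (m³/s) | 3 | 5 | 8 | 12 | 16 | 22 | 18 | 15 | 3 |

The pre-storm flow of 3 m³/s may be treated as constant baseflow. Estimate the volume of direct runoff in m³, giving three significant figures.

Direct-runoff ordinates (Q − Q_b): 0.0, 2.0, 5.0, 9.0, 13.0, 19.0, 15.0, 12.0, 0.0 m³/s.
ΣQ_DR = 75.00 m³/s.
With Δt = 6 h = 21600 s, V = ΣQ_DR · Δt = 75.00 × 21600 = 1.62 × 10^6 m³.

V ≈ 1.62 × 10^6 m³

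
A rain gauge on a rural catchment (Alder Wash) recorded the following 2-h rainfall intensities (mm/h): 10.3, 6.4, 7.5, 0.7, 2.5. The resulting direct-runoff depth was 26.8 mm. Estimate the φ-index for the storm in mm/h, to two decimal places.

Only the 3 blocks with intensity above φ contribute runoff: 10.3, 6.4, 7.5 mm/h.
Σ(I−φ)·Δt = d  ⇒  (10.3+6.4+7.5 − 3φ)·2 = 26.8
φ = (24.20 − 26.8/2) / 3 = 3.60 mm/h.

φ ≈ 3.60 mm/h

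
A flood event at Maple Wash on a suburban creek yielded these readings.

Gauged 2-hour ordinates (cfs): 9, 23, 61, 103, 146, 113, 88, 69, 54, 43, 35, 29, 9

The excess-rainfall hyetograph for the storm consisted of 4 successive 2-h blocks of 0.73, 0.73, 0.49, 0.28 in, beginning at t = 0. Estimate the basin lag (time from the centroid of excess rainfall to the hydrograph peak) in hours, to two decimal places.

t_L ≈ 4.71 h

Centroid of excess rainfall: t_c = Σ P_i·t̄_i / ΣP_i = 3.2870 h (block centres at 1, 3, 5, 7 h).
Hydrograph peak occurs at t = 8 h, so basin lag t_L = 8 − 3.2870 = 4.71 h.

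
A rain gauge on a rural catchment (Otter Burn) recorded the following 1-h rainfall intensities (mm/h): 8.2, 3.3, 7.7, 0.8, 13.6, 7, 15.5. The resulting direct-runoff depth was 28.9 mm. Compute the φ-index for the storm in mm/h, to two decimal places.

φ ≈ 4.62 mm/h

Only the 5 blocks with intensity above φ contribute runoff: 8.2, 7.7, 13.6, 7, 15.5 mm/h.
Σ(I−φ)·Δt = d  ⇒  (8.2+7.7+13.6+7+15.5 − 5φ)·1 = 28.9
φ = (52.00 − 28.9/1) / 5 = 4.62 mm/h.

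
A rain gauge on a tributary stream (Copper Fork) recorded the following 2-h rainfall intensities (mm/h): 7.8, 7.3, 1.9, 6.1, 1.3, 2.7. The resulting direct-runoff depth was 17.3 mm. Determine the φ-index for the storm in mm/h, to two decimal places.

Only the 3 blocks with intensity above φ contribute runoff: 7.8, 7.3, 6.1 mm/h.
Σ(I−φ)·Δt = d  ⇒  (7.8+7.3+6.1 − 3φ)·2 = 17.3
φ = (21.20 − 17.3/2) / 3 = 4.18 mm/h.

φ ≈ 4.18 mm/h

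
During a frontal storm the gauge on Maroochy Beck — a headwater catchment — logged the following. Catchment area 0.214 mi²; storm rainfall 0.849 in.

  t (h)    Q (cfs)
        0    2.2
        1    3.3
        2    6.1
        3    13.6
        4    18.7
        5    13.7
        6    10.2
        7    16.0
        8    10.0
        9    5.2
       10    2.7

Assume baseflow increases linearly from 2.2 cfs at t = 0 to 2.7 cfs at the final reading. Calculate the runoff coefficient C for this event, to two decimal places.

ΣQ_DR = 74.75 cfs; V = ΣQ_DR·Δt = 2.691 × 10^5 ft³.
Runoff depth d = V / A = 0.5413 in.
C = d / P = 0.5413 / 0.849 = 0.64.

C ≈ 0.64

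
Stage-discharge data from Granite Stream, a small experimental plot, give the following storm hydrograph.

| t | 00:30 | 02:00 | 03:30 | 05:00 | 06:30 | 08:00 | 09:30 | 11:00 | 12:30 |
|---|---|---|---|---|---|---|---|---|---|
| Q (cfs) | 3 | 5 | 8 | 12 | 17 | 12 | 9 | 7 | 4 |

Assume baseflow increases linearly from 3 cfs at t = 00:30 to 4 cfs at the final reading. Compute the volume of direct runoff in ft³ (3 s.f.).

V ≈ 2.46 × 10^5 ft³

Direct-runoff ordinates (Q − Q_b): 0.00, 1.88, 4.75, 8.62, 13.50, 8.38, 5.25, 3.12, 0.00 cfs.
ΣQ_DR = 45.50 cfs.
With Δt = 1.5 h = 5400 s, V = ΣQ_DR · Δt = 45.50 × 5400 = 2.46 × 10^5 ft³.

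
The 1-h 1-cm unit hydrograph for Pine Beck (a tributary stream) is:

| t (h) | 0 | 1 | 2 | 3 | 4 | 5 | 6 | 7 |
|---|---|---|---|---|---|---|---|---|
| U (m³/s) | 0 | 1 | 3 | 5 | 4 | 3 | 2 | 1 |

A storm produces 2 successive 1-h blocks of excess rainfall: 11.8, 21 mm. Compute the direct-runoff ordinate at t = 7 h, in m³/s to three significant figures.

By discrete convolution, Q_j = Σ (P_i / 10 mm) · U_{j−i}.
At t = 7 h (j=7): Q = (11.8/10)·1 + (21/10)·2 = 5.38 m³/s.

Q ≈ 5.38 m³/s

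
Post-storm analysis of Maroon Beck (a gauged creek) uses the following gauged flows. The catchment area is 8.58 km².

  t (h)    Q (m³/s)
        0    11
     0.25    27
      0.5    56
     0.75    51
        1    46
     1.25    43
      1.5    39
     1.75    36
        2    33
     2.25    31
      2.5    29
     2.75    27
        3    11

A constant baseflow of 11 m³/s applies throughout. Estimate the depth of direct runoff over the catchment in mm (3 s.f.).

Direct runoff: 0.0, 16.0, 45.0, 40.0, 35.0, 32.0, 28.0, 25.0, 22.0, 20.0, 18.0, 16.0, 0.0 m³/s; ΣQ_DR = 297.0 m³/s.
V = ΣQ_DR · Δt = 297.0 × 900 s = 2.673 × 10^5 m³.
Over A = 8.58 km², depth = V / A = 31.2 mm.

d ≈ 31.2 mm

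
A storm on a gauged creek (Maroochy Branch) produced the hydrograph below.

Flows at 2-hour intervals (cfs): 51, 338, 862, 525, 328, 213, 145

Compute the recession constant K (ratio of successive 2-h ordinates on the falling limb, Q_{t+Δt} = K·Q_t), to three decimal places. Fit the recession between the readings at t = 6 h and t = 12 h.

K ≈ 0.651

Using the recession-limb readings at t = 6 h and t = 12 h: Q falls from 525 to 145 cfs over 3 intervals.
K = (Q₂/Q₁)^(1/3) = (145/525)^(1/3) = 0.651.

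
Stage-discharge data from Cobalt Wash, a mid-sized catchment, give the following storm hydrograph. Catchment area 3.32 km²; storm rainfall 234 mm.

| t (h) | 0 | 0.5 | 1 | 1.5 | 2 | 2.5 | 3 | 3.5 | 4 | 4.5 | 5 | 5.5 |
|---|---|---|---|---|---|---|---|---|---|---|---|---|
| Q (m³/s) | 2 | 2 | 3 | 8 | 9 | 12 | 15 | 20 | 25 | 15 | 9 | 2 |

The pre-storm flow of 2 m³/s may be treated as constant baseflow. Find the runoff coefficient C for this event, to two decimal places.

C ≈ 0.23

ΣQ_DR = 98.00 m³/s; V = ΣQ_DR·Δt = 1.764 × 10^5 m³.
Runoff depth d = V / A = 53.13 mm.
C = d / P = 53.13 / 234 = 0.23.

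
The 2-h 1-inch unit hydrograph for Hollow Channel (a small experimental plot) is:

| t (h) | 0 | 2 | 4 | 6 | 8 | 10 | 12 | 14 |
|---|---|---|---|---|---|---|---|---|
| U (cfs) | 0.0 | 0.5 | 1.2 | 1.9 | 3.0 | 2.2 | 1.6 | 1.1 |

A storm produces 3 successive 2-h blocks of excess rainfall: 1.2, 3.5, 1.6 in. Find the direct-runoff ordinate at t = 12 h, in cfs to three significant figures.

By discrete convolution, Q_j = Σ (P_i / 1 in) · U_{j−i}.
At t = 12 h (j=6): Q = (1.2/1)·1.6 + (3.5/1)·2.2 + (1.6/1)·3.0 = 14.4 cfs.

Q ≈ 14.4 cfs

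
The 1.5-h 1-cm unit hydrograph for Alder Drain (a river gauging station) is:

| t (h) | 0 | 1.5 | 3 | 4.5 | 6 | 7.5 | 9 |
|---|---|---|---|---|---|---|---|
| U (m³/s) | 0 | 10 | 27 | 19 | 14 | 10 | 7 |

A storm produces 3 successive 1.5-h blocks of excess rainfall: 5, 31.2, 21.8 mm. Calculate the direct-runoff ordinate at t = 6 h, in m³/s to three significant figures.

By discrete convolution, Q_j = Σ (P_i / 10 mm) · U_{j−i}.
At t = 6 h (j=4): Q = (5/10)·14 + (31.2/10)·19 + (21.8/10)·27 = 125 m³/s.

Q ≈ 125 m³/s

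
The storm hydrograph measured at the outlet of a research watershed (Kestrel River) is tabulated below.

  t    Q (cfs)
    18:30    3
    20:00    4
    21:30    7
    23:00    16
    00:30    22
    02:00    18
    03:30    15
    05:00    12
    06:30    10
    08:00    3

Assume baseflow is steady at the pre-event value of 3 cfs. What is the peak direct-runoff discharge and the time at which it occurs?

Subtracting baseflow gives direct-runoff ordinates: 0.0, 1.0, 4.0, 13.0, 19.0, 15.0, 12.0, 9.0, 7.0, 0.0 cfs.
The maximum is 19.0 cfs, occurring at the reading for t = 00:30.

Q_p = 19.0 cfs at t = 00:30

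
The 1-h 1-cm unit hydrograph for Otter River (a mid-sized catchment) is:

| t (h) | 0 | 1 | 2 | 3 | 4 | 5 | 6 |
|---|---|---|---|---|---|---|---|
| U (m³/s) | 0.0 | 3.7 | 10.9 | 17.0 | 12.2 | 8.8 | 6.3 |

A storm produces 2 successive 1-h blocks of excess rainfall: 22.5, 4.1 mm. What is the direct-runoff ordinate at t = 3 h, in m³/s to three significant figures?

By discrete convolution, Q_j = Σ (P_i / 10 mm) · U_{j−i}.
At t = 3 h (j=3): Q = (22.5/10)·17.0 + (4.1/10)·10.9 = 42.7 m³/s.

Q ≈ 42.7 m³/s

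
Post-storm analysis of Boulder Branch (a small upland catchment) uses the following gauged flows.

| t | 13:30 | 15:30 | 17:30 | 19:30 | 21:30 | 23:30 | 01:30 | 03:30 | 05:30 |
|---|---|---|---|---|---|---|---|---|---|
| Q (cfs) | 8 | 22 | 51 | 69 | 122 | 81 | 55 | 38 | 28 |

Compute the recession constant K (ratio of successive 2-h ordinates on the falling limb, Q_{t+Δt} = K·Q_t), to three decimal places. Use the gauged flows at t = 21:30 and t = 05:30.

Using the recession-limb readings at t = 21:30 and t = 05:30: Q falls from 122 to 28 cfs over 4 intervals.
K = (Q₂/Q₁)^(1/4) = (28/122)^(1/4) = 0.692.

K ≈ 0.692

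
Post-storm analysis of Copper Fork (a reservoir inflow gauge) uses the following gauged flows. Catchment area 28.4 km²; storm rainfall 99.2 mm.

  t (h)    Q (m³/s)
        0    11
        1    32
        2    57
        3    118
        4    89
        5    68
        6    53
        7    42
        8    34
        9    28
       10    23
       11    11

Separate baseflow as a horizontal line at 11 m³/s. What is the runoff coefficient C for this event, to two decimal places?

C ≈ 0.55

ΣQ_DR = 434.0 m³/s; V = ΣQ_DR·Δt = 1.562 × 10^6 m³.
Runoff depth d = V / A = 55.01 mm.
C = d / P = 55.01 / 99.2 = 0.55.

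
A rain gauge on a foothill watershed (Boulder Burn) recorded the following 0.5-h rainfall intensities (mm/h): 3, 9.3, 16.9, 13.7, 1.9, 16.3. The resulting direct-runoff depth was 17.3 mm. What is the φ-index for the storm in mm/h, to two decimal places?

φ ≈ 5.40 mm/h

Only the 4 blocks with intensity above φ contribute runoff: 9.3, 16.9, 13.7, 16.3 mm/h.
Σ(I−φ)·Δt = d  ⇒  (9.3+16.9+13.7+16.3 − 4φ)·0.5 = 17.3
φ = (56.20 − 17.3/0.5) / 4 = 5.40 mm/h.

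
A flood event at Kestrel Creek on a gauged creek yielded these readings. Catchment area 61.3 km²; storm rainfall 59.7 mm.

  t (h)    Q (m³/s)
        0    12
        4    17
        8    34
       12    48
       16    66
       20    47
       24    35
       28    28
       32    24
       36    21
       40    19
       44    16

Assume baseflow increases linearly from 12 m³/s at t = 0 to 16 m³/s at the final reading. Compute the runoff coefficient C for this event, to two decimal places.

ΣQ_DR = 199.0 m³/s; V = ΣQ_DR·Δt = 2.866 × 10^6 m³.
Runoff depth d = V / A = 46.75 mm.
C = d / P = 46.75 / 59.7 = 0.78.

C ≈ 0.78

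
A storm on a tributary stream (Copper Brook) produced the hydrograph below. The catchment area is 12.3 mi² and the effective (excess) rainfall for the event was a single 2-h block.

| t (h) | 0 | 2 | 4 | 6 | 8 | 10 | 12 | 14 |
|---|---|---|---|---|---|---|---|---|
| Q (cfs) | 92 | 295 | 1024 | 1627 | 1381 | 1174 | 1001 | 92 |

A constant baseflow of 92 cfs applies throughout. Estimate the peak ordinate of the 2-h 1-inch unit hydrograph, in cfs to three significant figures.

U_p ≈ 1020 cfs

Direct runoff: 0.0, 203.0, 932.0, 1535.0, 1289.0, 1082.0, 909.0, 0.0 cfs; ΣQ_DR = 5950 cfs, peak = 1535.0 cfs.
Runoff depth d = ΣQ_DR·Δt / A = 5950 × 7200 / (12.3 mi²) = 1.499 in.
The 1-inch UH is the DRH scaled by (1 in)/d, so U_p = 1535.0 × 1/1.499 = 1020 cfs.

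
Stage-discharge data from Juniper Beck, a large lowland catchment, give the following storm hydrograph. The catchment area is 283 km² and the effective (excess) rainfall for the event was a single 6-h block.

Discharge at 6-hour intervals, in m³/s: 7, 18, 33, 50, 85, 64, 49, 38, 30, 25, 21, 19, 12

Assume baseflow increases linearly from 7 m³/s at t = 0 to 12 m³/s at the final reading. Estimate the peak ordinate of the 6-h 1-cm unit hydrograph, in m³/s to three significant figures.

Direct runoff: 0.00, 10.58, 25.17, 41.75, 76.33, 54.92, 39.50, 28.08, 19.67, 14.25, 9.83, 7.42, 0.00 m³/s; ΣQ_DR = 327.5 m³/s, peak = 76.33 m³/s.
Runoff depth d = ΣQ_DR·Δt / A = 327.5 × 21600 / (283 km²) = 25.00 mm.
The 1-cm UH is the DRH scaled by (10 mm)/d, so U_p = 76.33 × 10/25.00 = 30.5 m³/s.

U_p ≈ 30.5 m³/s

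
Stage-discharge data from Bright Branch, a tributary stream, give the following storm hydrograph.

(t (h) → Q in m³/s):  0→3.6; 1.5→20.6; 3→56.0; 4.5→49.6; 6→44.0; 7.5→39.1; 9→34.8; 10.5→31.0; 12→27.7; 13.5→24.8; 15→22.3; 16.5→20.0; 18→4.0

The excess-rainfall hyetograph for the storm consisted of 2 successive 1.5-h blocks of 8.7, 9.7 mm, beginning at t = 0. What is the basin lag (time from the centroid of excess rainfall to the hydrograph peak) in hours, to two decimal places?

t_L ≈ 1.46 h

Centroid of excess rainfall: t_c = Σ P_i·t̄_i / ΣP_i = 1.5408 h (block centres at 0.75, 2.25 h).
Hydrograph peak occurs at t = 3 h, so basin lag t_L = 3 − 1.5408 = 1.46 h.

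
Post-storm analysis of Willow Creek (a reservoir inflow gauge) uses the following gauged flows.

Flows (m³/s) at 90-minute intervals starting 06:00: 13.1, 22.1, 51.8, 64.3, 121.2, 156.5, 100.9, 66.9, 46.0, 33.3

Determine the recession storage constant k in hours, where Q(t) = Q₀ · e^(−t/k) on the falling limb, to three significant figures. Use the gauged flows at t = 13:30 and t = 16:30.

k ≈ 3.53 h

On the falling limb, Q drops from 156.5 to 66.9 m³/s between t = 13:30 and t = 16:30 (Δt = 3 h).
k = −Δt / ln(Q₂/Q₁) = −3 / ln(66.9/156.5) = 3.53 h.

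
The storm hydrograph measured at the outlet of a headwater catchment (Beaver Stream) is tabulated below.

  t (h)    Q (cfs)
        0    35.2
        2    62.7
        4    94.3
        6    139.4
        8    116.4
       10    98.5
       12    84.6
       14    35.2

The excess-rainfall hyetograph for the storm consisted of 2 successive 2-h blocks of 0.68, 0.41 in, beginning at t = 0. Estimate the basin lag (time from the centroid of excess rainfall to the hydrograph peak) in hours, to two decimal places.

Centroid of excess rainfall: t_c = Σ P_i·t̄_i / ΣP_i = 1.7523 h (block centres at 1, 3 h).
Hydrograph peak occurs at t = 6 h, so basin lag t_L = 6 − 1.7523 = 4.25 h.

t_L ≈ 4.25 h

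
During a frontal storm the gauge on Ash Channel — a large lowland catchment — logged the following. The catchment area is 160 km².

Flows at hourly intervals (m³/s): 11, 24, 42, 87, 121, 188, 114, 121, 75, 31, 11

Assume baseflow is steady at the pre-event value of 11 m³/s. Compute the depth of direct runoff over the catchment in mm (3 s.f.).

d ≈ 15.8 mm

Direct runoff: 0.0, 13.0, 31.0, 76.0, 110.0, 177.0, 103.0, 110.0, 64.0, 20.0, 0.0 m³/s; ΣQ_DR = 704.0 m³/s.
V = ΣQ_DR · Δt = 704.0 × 3600 s = 2.534 × 10^6 m³.
Over A = 160 km², depth = V / A = 15.8 mm.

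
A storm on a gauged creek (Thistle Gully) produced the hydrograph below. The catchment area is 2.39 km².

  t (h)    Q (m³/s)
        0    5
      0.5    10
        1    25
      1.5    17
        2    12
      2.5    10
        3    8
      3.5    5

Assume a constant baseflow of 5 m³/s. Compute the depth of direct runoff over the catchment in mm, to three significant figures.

d ≈ 39.2 mm

Direct runoff: 0.0, 5.0, 20.0, 12.0, 7.0, 5.0, 3.0, 0.0 m³/s; ΣQ_DR = 52.00 m³/s.
V = ΣQ_DR · Δt = 52.00 × 1800 s = 93600 m³.
Over A = 2.39 km², depth = V / A = 39.2 mm.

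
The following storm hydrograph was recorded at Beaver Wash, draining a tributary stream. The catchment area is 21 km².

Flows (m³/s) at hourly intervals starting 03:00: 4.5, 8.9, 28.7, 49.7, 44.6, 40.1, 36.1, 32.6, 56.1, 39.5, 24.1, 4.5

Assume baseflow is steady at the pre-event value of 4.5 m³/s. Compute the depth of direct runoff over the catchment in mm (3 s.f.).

Direct runoff: 0.0, 4.4, 24.2, 45.2, 40.1, 35.6, 31.6, 28.1, 51.6, 35.0, 19.6, 0.0 m³/s; ΣQ_DR = 315.4 m³/s.
V = ΣQ_DR · Δt = 315.4 × 3600 s = 1.135 × 10^6 m³.
Over A = 21 km², depth = V / A = 54.1 mm.

d ≈ 54.1 mm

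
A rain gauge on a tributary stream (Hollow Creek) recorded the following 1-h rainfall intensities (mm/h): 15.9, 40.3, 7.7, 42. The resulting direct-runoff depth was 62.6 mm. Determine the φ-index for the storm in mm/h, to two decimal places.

φ ≈ 11.87 mm/h

Only the 3 blocks with intensity above φ contribute runoff: 15.9, 40.3, 42 mm/h.
Σ(I−φ)·Δt = d  ⇒  (15.9+40.3+42 − 3φ)·1 = 62.6
φ = (98.20 − 62.6/1) / 3 = 11.87 mm/h.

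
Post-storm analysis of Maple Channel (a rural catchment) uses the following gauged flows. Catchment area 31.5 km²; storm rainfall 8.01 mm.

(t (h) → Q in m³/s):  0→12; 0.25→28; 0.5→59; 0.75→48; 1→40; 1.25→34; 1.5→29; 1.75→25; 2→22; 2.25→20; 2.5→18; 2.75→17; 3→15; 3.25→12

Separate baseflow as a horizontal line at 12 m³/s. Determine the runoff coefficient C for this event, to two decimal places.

ΣQ_DR = 211.0 m³/s; V = ΣQ_DR·Δt = 1.899 × 10^5 m³.
Runoff depth d = V / A = 6.029 mm.
C = d / P = 6.029 / 8.01 = 0.75.

C ≈ 0.75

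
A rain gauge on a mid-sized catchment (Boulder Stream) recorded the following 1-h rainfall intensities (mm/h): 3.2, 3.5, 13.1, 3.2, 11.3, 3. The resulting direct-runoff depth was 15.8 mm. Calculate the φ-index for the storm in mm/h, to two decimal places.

φ ≈ 4.30 mm/h

Only the 2 blocks with intensity above φ contribute runoff: 13.1, 11.3 mm/h.
Σ(I−φ)·Δt = d  ⇒  (13.1+11.3 − 2φ)·1 = 15.8
φ = (24.40 − 15.8/1) / 2 = 4.30 mm/h.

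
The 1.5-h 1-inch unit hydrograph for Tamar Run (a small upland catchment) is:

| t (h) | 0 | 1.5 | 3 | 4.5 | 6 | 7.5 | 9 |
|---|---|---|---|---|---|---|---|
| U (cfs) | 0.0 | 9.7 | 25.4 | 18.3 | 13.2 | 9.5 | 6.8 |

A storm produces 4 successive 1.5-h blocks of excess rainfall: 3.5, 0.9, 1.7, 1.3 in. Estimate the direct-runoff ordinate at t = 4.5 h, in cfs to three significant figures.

By discrete convolution, Q_j = Σ (P_i / 1 in) · U_{j−i}.
At t = 4.5 h (j=3): Q = (3.5/1)·18.3 + (0.9/1)·25.4 + (1.7/1)·9.7 + (1.3/1)·0.0 = 103 cfs.

Q ≈ 103 cfs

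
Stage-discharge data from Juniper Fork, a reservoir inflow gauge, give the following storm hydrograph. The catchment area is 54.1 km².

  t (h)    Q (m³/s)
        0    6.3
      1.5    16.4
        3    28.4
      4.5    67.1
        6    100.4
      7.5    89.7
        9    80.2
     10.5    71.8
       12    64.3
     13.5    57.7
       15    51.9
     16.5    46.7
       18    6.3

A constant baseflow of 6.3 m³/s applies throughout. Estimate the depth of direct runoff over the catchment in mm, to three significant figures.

Direct runoff: 0.0, 10.1, 22.1, 60.8, 94.1, 83.4, 73.9, 65.5, 58.0, 51.4, 45.6, 40.4, 0.0 m³/s; ΣQ_DR = 605.3 m³/s.
V = ΣQ_DR · Δt = 605.3 × 5400 s = 3.269 × 10^6 m³.
Over A = 54.1 km², depth = V / A = 60.4 mm.

d ≈ 60.4 mm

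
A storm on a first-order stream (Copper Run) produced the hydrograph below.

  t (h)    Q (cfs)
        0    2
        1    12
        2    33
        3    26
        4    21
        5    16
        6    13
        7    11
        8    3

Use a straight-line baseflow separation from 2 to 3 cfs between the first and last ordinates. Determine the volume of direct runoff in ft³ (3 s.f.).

Direct-runoff ordinates (Q − Q_b): 0.00, 9.88, 30.75, 23.62, 18.50, 13.38, 10.25, 8.12, 0.00 cfs.
ΣQ_DR = 114.5 cfs.
With Δt = 1 h = 3600 s, V = ΣQ_DR · Δt = 114.5 × 3600 = 4.12 × 10^5 ft³.

V ≈ 4.12 × 10^5 ft³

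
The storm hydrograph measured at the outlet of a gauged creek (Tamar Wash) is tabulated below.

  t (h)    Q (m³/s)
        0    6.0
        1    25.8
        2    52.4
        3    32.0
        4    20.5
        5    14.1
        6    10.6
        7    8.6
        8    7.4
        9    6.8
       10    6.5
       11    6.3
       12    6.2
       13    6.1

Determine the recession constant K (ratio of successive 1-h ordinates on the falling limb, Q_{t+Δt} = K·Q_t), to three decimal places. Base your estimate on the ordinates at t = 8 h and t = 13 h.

Using the recession-limb readings at t = 8 h and t = 13 h: Q falls from 7.4 to 6.1 m³/s over 5 intervals.
K = (Q₂/Q₁)^(1/5) = (6.1/7.4)^(1/5) = 0.962.

K ≈ 0.962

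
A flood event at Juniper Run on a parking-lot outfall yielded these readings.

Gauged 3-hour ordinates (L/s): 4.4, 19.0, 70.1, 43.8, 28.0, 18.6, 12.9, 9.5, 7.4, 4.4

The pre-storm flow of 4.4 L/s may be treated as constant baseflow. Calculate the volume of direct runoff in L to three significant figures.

V ≈ 1.88 × 10^6 L

Direct-runoff ordinates (Q − Q_b): 0.0, 14.6, 65.7, 39.4, 23.6, 14.2, 8.5, 5.1, 3.0, 0.0 L/s.
ΣQ_DR = 174.1 L/s.
With Δt = 3 h = 10800 s, V = ΣQ_DR · Δt = 174.1 × 10800 = 1.88 × 10^6 L.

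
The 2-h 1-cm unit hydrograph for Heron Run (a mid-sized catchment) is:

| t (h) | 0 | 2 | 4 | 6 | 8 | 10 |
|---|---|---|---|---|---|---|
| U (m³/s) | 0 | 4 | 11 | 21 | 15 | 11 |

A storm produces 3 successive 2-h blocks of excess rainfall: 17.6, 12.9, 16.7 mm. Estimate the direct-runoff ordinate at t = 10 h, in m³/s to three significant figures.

By discrete convolution, Q_j = Σ (P_i / 10 mm) · U_{j−i}.
At t = 10 h (j=5): Q = (17.6/10)·11 + (12.9/10)·15 + (16.7/10)·21 = 73.8 m³/s.

Q ≈ 73.8 m³/s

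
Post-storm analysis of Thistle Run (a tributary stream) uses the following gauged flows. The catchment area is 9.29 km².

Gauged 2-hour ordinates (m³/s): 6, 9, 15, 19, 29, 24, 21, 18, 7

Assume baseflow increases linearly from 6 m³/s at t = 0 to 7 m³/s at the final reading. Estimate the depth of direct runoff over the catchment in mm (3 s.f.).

d ≈ 69.4 mm

Direct runoff: 0.00, 2.88, 8.75, 12.62, 22.50, 17.38, 14.25, 11.12, 0.00 m³/s; ΣQ_DR = 89.50 m³/s.
V = ΣQ_DR · Δt = 89.50 × 7200 s = 6.444 × 10^5 m³.
Over A = 9.29 km², depth = V / A = 69.4 mm.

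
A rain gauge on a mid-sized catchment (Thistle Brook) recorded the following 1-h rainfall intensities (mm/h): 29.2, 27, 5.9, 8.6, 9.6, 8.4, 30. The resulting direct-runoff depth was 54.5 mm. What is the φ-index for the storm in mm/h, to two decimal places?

Only the 3 blocks with intensity above φ contribute runoff: 29.2, 27, 30 mm/h.
Σ(I−φ)·Δt = d  ⇒  (29.2+27+30 − 3φ)·1 = 54.5
φ = (86.20 − 54.5/1) / 3 = 10.57 mm/h.

φ ≈ 10.57 mm/h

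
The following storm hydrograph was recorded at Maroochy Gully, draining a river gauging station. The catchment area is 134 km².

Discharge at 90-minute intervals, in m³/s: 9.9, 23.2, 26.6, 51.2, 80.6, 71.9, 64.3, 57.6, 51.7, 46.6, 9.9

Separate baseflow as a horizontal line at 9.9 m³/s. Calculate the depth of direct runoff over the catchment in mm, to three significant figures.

d ≈ 15.5 mm

Direct runoff: 0.0, 13.3, 16.7, 41.3, 70.7, 62.0, 54.4, 47.7, 41.8, 36.7, 0.0 m³/s; ΣQ_DR = 384.6 m³/s.
V = ΣQ_DR · Δt = 384.6 × 5400 s = 2.077 × 10^6 m³.
Over A = 134 km², depth = V / A = 15.5 mm.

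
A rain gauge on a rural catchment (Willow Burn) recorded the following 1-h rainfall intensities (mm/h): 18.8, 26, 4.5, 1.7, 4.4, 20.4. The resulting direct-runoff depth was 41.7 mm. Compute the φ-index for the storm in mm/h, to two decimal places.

Only the 3 blocks with intensity above φ contribute runoff: 18.8, 26, 20.4 mm/h.
Σ(I−φ)·Δt = d  ⇒  (18.8+26+20.4 − 3φ)·1 = 41.7
φ = (65.20 − 41.7/1) / 3 = 7.83 mm/h.

φ ≈ 7.83 mm/h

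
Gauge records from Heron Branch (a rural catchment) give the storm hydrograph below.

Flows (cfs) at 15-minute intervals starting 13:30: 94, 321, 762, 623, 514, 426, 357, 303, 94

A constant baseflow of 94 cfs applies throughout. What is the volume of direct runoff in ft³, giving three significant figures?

V ≈ 2.38 × 10^6 ft³

Direct-runoff ordinates (Q − Q_b): 0.0, 227.0, 668.0, 529.0, 420.0, 332.0, 263.0, 209.0, 0.0 cfs.
ΣQ_DR = 2648 cfs.
With Δt = 0.25 h = 900 s, V = ΣQ_DR · Δt = 2648 × 900 = 2.38 × 10^6 ft³.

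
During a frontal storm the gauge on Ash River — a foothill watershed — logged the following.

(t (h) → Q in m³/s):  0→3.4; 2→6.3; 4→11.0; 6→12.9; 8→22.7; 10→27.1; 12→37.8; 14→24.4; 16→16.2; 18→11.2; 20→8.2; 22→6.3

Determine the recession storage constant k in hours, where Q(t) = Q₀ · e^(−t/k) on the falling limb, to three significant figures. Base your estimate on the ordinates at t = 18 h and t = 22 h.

k ≈ 6.95 h

On the falling limb, Q drops from 11.2 to 6.3 m³/s between t = 18 h and t = 22 h (Δt = 4 h).
k = −Δt / ln(Q₂/Q₁) = −4 / ln(6.3/11.2) = 6.95 h.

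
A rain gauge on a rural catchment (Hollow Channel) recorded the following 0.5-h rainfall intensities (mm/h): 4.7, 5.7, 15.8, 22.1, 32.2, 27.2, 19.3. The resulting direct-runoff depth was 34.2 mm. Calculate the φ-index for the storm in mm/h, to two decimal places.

φ ≈ 9.64 mm/h

Only the 5 blocks with intensity above φ contribute runoff: 15.8, 22.1, 32.2, 27.2, 19.3 mm/h.
Σ(I−φ)·Δt = d  ⇒  (15.8+22.1+32.2+27.2+19.3 − 5φ)·0.5 = 34.2
φ = (116.6 − 34.2/0.5) / 5 = 9.64 mm/h.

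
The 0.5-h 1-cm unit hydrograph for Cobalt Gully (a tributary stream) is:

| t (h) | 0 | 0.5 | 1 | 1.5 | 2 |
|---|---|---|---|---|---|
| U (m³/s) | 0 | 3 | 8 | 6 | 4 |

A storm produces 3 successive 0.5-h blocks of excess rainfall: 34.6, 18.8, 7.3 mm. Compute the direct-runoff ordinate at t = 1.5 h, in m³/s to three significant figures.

By discrete convolution, Q_j = Σ (P_i / 10 mm) · U_{j−i}.
At t = 1.5 h (j=3): Q = (34.6/10)·6 + (18.8/10)·8 + (7.3/10)·3 = 38.0 m³/s.

Q ≈ 38.0 m³/s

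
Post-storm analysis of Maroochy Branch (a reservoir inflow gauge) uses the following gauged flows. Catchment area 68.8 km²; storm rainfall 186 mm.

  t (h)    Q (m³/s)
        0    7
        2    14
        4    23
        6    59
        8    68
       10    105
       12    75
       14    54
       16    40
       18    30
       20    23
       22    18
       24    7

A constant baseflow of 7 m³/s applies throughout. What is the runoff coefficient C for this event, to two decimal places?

C ≈ 0.24

ΣQ_DR = 432.0 m³/s; V = ΣQ_DR·Δt = 3.110 × 10^6 m³.
Runoff depth d = V / A = 45.21 mm.
C = d / P = 45.21 / 186 = 0.24.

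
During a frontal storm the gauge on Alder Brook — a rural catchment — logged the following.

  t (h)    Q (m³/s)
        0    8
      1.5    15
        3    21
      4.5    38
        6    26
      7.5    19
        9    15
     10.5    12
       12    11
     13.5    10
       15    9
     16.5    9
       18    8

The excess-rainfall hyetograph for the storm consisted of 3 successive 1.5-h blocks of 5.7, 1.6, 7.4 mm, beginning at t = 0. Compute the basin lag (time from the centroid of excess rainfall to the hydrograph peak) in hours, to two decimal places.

Centroid of excess rainfall: t_c = Σ P_i·t̄_i / ΣP_i = 2.4235 h (block centres at 0.75, 2.25, 3.75 h).
Hydrograph peak occurs at t = 4.5 h, so basin lag t_L = 4.5 − 2.4235 = 2.08 h.

t_L ≈ 2.08 h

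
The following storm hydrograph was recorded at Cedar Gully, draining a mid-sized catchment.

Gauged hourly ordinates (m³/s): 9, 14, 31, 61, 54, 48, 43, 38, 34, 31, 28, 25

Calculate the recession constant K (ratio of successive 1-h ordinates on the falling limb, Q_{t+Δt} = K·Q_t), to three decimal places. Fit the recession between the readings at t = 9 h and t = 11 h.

Using the recession-limb readings at t = 9 h and t = 11 h: Q falls from 31 to 25 m³/s over 2 intervals.
K = (Q₂/Q₁)^(1/2) = (25/31)^(1/2) = 0.898.

K ≈ 0.898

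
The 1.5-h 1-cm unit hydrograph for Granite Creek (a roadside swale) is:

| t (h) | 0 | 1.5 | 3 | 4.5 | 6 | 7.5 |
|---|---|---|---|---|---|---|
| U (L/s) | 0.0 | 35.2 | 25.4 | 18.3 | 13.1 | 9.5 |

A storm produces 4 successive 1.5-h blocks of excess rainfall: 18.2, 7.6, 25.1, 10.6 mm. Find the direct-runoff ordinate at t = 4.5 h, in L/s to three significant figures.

Q ≈ 141 L/s

By discrete convolution, Q_j = Σ (P_i / 10 mm) · U_{j−i}.
At t = 4.5 h (j=3): Q = (18.2/10)·18.3 + (7.6/10)·25.4 + (25.1/10)·35.2 + (10.6/10)·0.0 = 141 L/s.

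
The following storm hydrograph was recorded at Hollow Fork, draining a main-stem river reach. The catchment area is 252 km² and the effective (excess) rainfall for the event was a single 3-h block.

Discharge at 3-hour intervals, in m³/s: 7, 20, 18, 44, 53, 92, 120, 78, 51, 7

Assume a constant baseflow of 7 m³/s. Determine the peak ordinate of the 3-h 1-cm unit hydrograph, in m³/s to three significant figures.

Direct runoff: 0.0, 13.0, 11.0, 37.0, 46.0, 85.0, 113.0, 71.0, 44.0, 0.0 m³/s; ΣQ_DR = 420.0 m³/s, peak = 113.0 m³/s.
Runoff depth d = ΣQ_DR·Δt / A = 420.0 × 10800 / (252 km²) = 18.00 mm.
The 1-cm UH is the DRH scaled by (10 mm)/d, so U_p = 113.0 × 10/18.00 = 62.8 m³/s.

U_p ≈ 62.8 m³/s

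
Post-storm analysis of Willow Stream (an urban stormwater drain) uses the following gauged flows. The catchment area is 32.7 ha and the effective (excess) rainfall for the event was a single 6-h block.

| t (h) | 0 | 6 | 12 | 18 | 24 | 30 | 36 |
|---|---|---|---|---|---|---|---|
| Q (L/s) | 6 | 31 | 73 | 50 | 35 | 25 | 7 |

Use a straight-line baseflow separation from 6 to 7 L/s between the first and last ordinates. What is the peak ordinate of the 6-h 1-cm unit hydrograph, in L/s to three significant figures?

Direct runoff: 0.00, 24.83, 66.67, 43.50, 28.33, 18.17, 0.00 L/s; ΣQ_DR = 181.5 L/s, peak = 66.67 L/s.
Runoff depth d = ΣQ_DR·Δt / A = 181.5 × 21600 / (32.7 ha) = 11.99 mm.
The 1-cm UH is the DRH scaled by (10 mm)/d, so U_p = 66.67 × 10/11.99 = 55.6 L/s.

U_p ≈ 55.6 L/s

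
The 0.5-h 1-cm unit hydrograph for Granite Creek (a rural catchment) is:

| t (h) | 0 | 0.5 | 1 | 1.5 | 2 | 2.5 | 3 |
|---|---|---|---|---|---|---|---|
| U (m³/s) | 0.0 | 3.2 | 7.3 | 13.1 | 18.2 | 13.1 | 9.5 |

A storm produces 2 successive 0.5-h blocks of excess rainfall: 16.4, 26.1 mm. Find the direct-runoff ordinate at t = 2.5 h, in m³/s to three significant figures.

By discrete convolution, Q_j = Σ (P_i / 10 mm) · U_{j−i}.
At t = 2.5 h (j=5): Q = (16.4/10)·13.1 + (26.1/10)·18.2 = 69.0 m³/s.

Q ≈ 69.0 m³/s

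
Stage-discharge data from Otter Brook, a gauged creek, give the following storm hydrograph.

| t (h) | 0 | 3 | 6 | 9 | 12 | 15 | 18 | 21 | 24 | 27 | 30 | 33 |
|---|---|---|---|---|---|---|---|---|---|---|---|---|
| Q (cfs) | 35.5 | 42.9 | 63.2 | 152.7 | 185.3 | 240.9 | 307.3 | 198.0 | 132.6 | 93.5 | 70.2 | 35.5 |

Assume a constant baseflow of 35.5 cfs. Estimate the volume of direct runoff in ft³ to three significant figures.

Direct-runoff ordinates (Q − Q_b): 0.0, 7.4, 27.7, 117.2, 149.8, 205.4, 271.8, 162.5, 97.1, 58.0, 34.7, 0.0 cfs.
ΣQ_DR = 1132 cfs.
With Δt = 3 h = 10800 s, V = ΣQ_DR · Δt = 1132 × 10800 = 1.22 × 10^7 ft³.

V ≈ 1.22 × 10^7 ft³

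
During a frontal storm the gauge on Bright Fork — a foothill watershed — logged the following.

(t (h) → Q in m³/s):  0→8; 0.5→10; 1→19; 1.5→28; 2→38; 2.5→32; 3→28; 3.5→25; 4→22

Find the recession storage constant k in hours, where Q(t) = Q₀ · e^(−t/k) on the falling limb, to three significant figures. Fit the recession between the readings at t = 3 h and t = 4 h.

k ≈ 4.15 h

On the falling limb, Q drops from 28 to 22 m³/s between t = 3 h and t = 4 h (Δt = 1 h).
k = −Δt / ln(Q₂/Q₁) = −1 / ln(22/28) = 4.15 h.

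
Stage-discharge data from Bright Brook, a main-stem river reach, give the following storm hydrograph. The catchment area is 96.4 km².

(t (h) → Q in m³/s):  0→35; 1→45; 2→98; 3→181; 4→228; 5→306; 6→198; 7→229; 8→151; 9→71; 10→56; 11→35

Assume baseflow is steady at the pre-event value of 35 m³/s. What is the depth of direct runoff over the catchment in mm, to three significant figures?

Direct runoff: 0.0, 10.0, 63.0, 146.0, 193.0, 271.0, 163.0, 194.0, 116.0, 36.0, 21.0, 0.0 m³/s; ΣQ_DR = 1213 m³/s.
V = ΣQ_DR · Δt = 1213 × 3600 s = 4.367 × 10^6 m³.
Over A = 96.4 km², depth = V / A = 45.3 mm.

d ≈ 45.3 mm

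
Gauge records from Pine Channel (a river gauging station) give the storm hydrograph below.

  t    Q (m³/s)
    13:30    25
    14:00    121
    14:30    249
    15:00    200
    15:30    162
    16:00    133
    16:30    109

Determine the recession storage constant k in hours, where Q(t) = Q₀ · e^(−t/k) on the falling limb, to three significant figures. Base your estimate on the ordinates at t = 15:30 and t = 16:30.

On the falling limb, Q drops from 162 to 109 m³/s between t = 15:30 and t = 16:30 (Δt = 1 h).
k = −Δt / ln(Q₂/Q₁) = −1 / ln(109/162) = 2.52 h.

k ≈ 2.52 h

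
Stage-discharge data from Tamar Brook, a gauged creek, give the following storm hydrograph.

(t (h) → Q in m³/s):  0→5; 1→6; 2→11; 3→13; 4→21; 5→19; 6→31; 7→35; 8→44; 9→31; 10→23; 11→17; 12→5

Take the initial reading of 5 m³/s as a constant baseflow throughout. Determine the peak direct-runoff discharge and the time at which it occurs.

Subtracting baseflow gives direct-runoff ordinates: 0.0, 1.0, 6.0, 8.0, 16.0, 14.0, 26.0, 30.0, 39.0, 26.0, 18.0, 12.0, 0.0 m³/s.
The maximum is 39.0 m³/s, occurring at the reading for t = 8 h.

Q_p = 39.0 m³/s at t = 8 h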